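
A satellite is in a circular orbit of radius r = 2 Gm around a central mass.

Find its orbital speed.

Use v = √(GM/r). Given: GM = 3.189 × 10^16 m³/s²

Convert to SI: r = 2 Gm = 2e+09 m.
For a circular orbit, gravity supplies the centripetal force, so v = √(GM / r).
v = √(3.189e+16 / 2e+09) m/s ≈ 3993 m/s = 3.993 km/s.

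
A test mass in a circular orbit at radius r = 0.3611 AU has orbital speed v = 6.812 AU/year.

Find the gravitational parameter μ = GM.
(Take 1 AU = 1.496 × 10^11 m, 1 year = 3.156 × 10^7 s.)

Convert to SI: r = 0.3611 AU = 5.40206e+10 m; v = 6.812 AU/year = 32290.1 m/s.
For a circular orbit v² = GM/r, so GM = v² · r.
GM = (32290.1)² · 5.40206e+10 m³/s² ≈ 5.632e+19 m³/s² = 5.632 × 10^19 m³/s².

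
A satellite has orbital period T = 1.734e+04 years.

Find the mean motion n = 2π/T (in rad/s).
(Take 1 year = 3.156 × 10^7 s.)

Convert to SI: T = 1.734e+04 years = 5.4725e+11 s.
n = 2π / T.
n = 2π / 5.4725e+11 s ≈ 1.148e-11 rad/s.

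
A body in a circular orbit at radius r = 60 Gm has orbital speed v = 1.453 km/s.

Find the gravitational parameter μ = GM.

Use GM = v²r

Convert to SI: r = 60 Gm = 6e+10 m; v = 1.453 km/s = 1453 m/s.
For a circular orbit v² = GM/r, so GM = v² · r.
GM = (1453)² · 6e+10 m³/s² ≈ 1.267e+17 m³/s² = 1.267 × 10^17 m³/s².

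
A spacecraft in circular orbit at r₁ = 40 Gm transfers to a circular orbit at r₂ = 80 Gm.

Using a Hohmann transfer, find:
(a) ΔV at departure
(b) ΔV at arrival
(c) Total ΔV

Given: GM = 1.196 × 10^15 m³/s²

Convert to SI: r₁ = 40 Gm = 4e+10 m; r₂ = 80 Gm = 8e+10 m.
Transfer semi-major axis: a_t = (r₁ + r₂)/2 = (4e+10 + 8e+10)/2 = 6e+10 m.
Circular speeds: v₁ = √(GM/r₁) = 172.916 m/s, v₂ = √(GM/r₂) = 122.27 m/s.
Transfer speeds (vis-viva v² = GM(2/r − 1/a_t)): v₁ᵗ = 199.666 m/s, v₂ᵗ = 99.8332 m/s.
(a) ΔV₁ = |v₁ᵗ − v₁| ≈ 26.75 m/s = 26.75 m/s.
(b) ΔV₂ = |v₂ − v₂ᵗ| ≈ 22.44 m/s = 22.44 m/s.
(c) ΔV_total = ΔV₁ + ΔV₂ ≈ 49.19 m/s = 49.19 m/s.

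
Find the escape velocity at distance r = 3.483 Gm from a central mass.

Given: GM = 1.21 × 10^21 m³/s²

Convert to SI: r = 3.483 Gm = 3.483e+09 m.
Escape velocity comes from setting total energy to zero: ½v² − GM/r = 0 ⇒ v_esc = √(2GM / r).
v_esc = √(2 · 1.21e+21 / 3.483e+09) m/s ≈ 8.335e+05 m/s = 833.5 km/s.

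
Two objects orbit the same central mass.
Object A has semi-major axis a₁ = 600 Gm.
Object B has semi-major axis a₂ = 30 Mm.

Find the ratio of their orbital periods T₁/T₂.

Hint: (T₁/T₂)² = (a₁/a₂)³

Convert to SI: a₁ = 600 Gm = 6e+11 m; a₂ = 30 Mm = 3e+07 m.
From Kepler's third law, (T₁/T₂)² = (a₁/a₂)³, so T₁/T₂ = (a₁/a₂)^(3/2).
a₁/a₂ = 6e+11 / 3e+07 = 20000.
T₁/T₂ = (20000)^(3/2) ≈ 2.828e+06.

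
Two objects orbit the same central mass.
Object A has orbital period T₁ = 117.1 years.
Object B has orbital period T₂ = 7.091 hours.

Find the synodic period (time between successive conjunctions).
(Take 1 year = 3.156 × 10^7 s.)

Convert to SI: T₁ = 117.1 years = 3.69568e+09 s; T₂ = 7.091 hours = 25527.6 s.
T_syn = |T₁ · T₂ / (T₁ − T₂)|.
T_syn = |3.69568e+09 · 25527.6 / (3.69568e+09 − 25527.6)| s ≈ 2.553e+04 s = 7.091 hours.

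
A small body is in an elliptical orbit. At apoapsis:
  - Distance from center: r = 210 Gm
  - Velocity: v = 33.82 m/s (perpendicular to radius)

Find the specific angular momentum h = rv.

Convert to SI: r = 210 Gm = 2.1e+11 m.
With v perpendicular to r, h = r · v.
h = 2.1e+11 · 33.82 m²/s ≈ 7.102e+12 m²/s.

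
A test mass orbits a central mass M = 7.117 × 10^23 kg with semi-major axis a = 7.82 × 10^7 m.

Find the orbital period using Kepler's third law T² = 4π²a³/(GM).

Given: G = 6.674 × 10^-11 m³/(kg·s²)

GM = G · M = 6.674e-11 · 7.117e+23 = 4.74989e+13 m³/s².
Kepler's third law: T = 2π √(a³ / GM).
Substituting a = 7.82e+07 m and GM = 4.74989e+13 m³/s²:
T = 2π √((7.82e+07)³ / 4.74989e+13) s
T ≈ 6.304e+05 s = 7.297 days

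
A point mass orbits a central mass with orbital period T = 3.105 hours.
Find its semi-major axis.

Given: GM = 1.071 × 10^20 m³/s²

Convert to SI: T = 3.105 hours = 11178 s.
Invert Kepler's third law: a = (GM · T² / (4π²))^(1/3).
Substituting T = 11178 s and GM = 1.071e+20 m³/s²:
a = (1.071e+20 · (11178)² / (4π²))^(1/3) m
a ≈ 6.972e+08 m = 697.2 Mm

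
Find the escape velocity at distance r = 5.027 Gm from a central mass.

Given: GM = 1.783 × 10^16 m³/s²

Convert to SI: r = 5.027 Gm = 5.027e+09 m.
Escape velocity comes from setting total energy to zero: ½v² − GM/r = 0 ⇒ v_esc = √(2GM / r).
v_esc = √(2 · 1.783e+16 / 5.027e+09) m/s ≈ 2663 m/s = 2.663 km/s.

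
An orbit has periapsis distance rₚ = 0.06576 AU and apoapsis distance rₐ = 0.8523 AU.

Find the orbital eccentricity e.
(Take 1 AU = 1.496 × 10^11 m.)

Convert to SI: rₚ = 0.06576 AU = 9.8377e+09 m; rₐ = 0.8523 AU = 1.27504e+11 m.
e = (rₐ − rₚ) / (rₐ + rₚ).
e = (1.27504e+11 − 9.8377e+09) / (1.27504e+11 + 9.8377e+09) = 1.17666e+11 / 1.37342e+11 ≈ 0.8567.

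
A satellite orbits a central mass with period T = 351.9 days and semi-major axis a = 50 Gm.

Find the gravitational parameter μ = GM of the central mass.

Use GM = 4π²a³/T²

Convert to SI: T = 351.9 days = 3.04042e+07 s; a = 50 Gm = 5e+10 m.
GM = 4π² · a³ / T².
GM = 4π² · (5e+10)³ / (3.04042e+07)² m³/s² ≈ 5.338e+18 m³/s² = 5.338 × 10^18 m³/s².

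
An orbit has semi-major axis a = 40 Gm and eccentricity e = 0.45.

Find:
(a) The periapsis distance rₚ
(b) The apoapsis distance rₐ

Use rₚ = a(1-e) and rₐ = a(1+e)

Convert to SI: a = 40 Gm = 4e+10 m.
(a) rₚ = a(1 − e) = 4e+10 · (1 − 0.45) = 4e+10 · 0.55 ≈ 2.2e+10 m = 22 Gm.
(b) rₐ = a(1 + e) = 4e+10 · (1 + 0.45) = 4e+10 · 1.45 ≈ 5.8e+10 m = 58 Gm.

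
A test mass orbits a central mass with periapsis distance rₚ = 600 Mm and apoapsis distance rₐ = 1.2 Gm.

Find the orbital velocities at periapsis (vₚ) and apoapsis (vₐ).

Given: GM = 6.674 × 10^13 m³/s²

Convert to SI: rₚ = 600 Mm = 6e+08 m; rₐ = 1.2 Gm = 1.2e+09 m.
Use the vis-viva equation v² = GM(2/r − 1/a) with a = (rₚ + rₐ)/2 = (6e+08 + 1.2e+09)/2 = 9e+08 m.
vₚ = √(GM · (2/rₚ − 1/a)) = √(6.674e+13 · (2/6e+08 − 1/9e+08)) m/s ≈ 385.1 m/s = 385.1 m/s.
vₐ = √(GM · (2/rₐ − 1/a)) = √(6.674e+13 · (2/1.2e+09 − 1/9e+08)) m/s ≈ 192.6 m/s = 192.6 m/s.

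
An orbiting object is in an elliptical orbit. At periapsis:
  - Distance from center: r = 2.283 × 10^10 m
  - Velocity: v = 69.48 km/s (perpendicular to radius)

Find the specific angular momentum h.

Convert to SI: v = 69.48 km/s = 69480 m/s.
With v perpendicular to r, h = r · v.
h = 2.283e+10 · 69480 m²/s ≈ 1.586e+15 m²/s.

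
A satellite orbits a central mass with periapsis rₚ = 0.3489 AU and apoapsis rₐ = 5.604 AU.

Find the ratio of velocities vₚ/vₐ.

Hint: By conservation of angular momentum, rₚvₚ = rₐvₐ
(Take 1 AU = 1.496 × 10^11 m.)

Convert to SI: rₚ = 0.3489 AU = 5.21954e+10 m; rₐ = 5.604 AU = 8.38358e+11 m.
Conservation of angular momentum gives rₚvₚ = rₐvₐ, so vₚ/vₐ = rₐ/rₚ.
vₚ/vₐ = 8.38358e+11 / 5.21954e+10 ≈ 16.06.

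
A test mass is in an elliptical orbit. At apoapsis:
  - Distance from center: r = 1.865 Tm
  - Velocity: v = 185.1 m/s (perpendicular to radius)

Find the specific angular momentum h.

Convert to SI: r = 1.865 Tm = 1.865e+12 m.
With v perpendicular to r, h = r · v.
h = 1.865e+12 · 185.1 m²/s ≈ 3.452e+14 m²/s.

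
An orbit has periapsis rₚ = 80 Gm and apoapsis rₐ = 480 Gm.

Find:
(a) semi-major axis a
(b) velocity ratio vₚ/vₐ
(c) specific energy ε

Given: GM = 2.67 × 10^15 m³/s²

Convert to SI: rₚ = 80 Gm = 8e+10 m; rₐ = 480 Gm = 4.8e+11 m.
(a) a = (rₚ + rₐ)/2 = (8e+10 + 4.8e+11)/2 ≈ 2.8e+11 m
(b) Conservation of angular momentum (rₚvₚ = rₐvₐ) gives vₚ/vₐ = rₐ/rₚ = 4.8e+11/8e+10 ≈ 6
(c) With a = (rₚ + rₐ)/2 = 2.8e+11 m, ε = −GM/(2a) = −2.67e+15/(2 · 2.8e+11) J/kg ≈ -4768 J/kg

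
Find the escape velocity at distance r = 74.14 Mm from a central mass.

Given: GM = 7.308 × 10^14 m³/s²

Convert to SI: r = 74.14 Mm = 7.414e+07 m.
Escape velocity comes from setting total energy to zero: ½v² − GM/r = 0 ⇒ v_esc = √(2GM / r).
v_esc = √(2 · 7.308e+14 / 7.414e+07) m/s ≈ 4440 m/s = 4.44 km/s.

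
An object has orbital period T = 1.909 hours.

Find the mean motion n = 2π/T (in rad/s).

Convert to SI: T = 1.909 hours = 6872.4 s.
n = 2π / T.
n = 2π / 6872.4 s ≈ 0.0009143 rad/s.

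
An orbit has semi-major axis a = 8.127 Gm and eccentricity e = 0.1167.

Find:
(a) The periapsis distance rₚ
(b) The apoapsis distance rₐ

Convert to SI: a = 8.127 Gm = 8.127e+09 m.
(a) rₚ = a(1 − e) = 8.127e+09 · (1 − 0.1167) = 8.127e+09 · 0.8833 ≈ 7.179e+09 m = 7.179 Gm.
(b) rₐ = a(1 + e) = 8.127e+09 · (1 + 0.1167) = 8.127e+09 · 1.1167 ≈ 9.075e+09 m = 9.075 Gm.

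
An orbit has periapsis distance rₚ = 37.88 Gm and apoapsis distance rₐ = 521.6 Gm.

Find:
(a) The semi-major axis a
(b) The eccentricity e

Convert to SI: rₚ = 37.88 Gm = 3.788e+10 m; rₐ = 521.6 Gm = 5.216e+11 m.
(a) a = (rₚ + rₐ) / 2 = (3.788e+10 + 5.216e+11) / 2 ≈ 2.797e+11 m = 279.7 Gm.
(b) e = (rₐ − rₚ) / (rₐ + rₚ) = (5.216e+11 − 3.788e+10) / (5.216e+11 + 3.788e+10) ≈ 0.8646.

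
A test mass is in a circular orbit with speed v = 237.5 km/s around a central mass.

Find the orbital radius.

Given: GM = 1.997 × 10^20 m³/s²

Convert to SI: v = 237.5 km/s = 237500 m/s.
For a circular orbit, v² = GM / r, so r = GM / v².
r = 1.997e+20 / (237500)² m ≈ 3.54e+09 m = 3.54 Gm.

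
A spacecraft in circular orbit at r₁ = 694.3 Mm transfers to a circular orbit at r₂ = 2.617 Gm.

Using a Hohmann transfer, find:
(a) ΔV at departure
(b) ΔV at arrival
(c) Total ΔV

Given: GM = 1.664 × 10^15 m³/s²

Convert to SI: r₁ = 694.3 Mm = 6.943e+08 m; r₂ = 2.617 Gm = 2.617e+09 m.
Transfer semi-major axis: a_t = (r₁ + r₂)/2 = (6.943e+08 + 2.617e+09)/2 = 1.65565e+09 m.
Circular speeds: v₁ = √(GM/r₁) = 1548.11 m/s, v₂ = √(GM/r₂) = 797.397 m/s.
Transfer speeds (vis-viva v² = GM(2/r − 1/a_t)): v₁ᵗ = 1946.35 m/s, v₂ᵗ = 516.374 m/s.
(a) ΔV₁ = |v₁ᵗ − v₁| ≈ 398.2 m/s = 398.2 m/s.
(b) ΔV₂ = |v₂ − v₂ᵗ| ≈ 281 m/s = 281 m/s.
(c) ΔV_total = ΔV₁ + ΔV₂ ≈ 679.3 m/s = 679.3 m/s.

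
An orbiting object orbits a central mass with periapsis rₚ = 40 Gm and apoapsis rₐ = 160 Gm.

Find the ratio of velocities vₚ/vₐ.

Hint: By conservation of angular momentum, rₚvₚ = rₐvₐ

Convert to SI: rₚ = 40 Gm = 4e+10 m; rₐ = 160 Gm = 1.6e+11 m.
Conservation of angular momentum gives rₚvₚ = rₐvₐ, so vₚ/vₐ = rₐ/rₚ.
vₚ/vₐ = 1.6e+11 / 4e+10 ≈ 4.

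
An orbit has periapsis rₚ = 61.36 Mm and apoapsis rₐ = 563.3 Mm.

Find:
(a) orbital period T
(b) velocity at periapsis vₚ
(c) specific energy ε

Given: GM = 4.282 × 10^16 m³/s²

Convert to SI: rₚ = 61.36 Mm = 6.136e+07 m; rₐ = 563.3 Mm = 5.633e+08 m.
(a) With a = (rₚ + rₐ)/2 = 3.1233e+08 m, T = 2π √(a³/GM) = 2π √((3.1233e+08)³/4.282e+16) s ≈ 1.676e+05 s
(b) With a = (rₚ + rₐ)/2 = 3.1233e+08 m, vₚ = √(GM (2/rₚ − 1/a)) = √(4.282e+16 · (2/6.136e+07 − 1/3.1233e+08)) m/s ≈ 3.548e+04 m/s
(c) With a = (rₚ + rₐ)/2 = 3.1233e+08 m, ε = −GM/(2a) = −4.282e+16/(2 · 3.1233e+08) J/kg ≈ -6.855e+07 J/kg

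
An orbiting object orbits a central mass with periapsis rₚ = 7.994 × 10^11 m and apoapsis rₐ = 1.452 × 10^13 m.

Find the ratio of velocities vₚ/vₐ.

Conservation of angular momentum gives rₚvₚ = rₐvₐ, so vₚ/vₐ = rₐ/rₚ.
vₚ/vₐ = 1.452e+13 / 7.994e+11 ≈ 18.16.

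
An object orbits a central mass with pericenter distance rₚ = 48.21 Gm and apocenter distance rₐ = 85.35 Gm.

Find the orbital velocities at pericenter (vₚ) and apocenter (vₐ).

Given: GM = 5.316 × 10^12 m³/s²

Convert to SI: rₚ = 48.21 Gm = 4.821e+10 m; rₐ = 85.35 Gm = 8.535e+10 m.
Use the vis-viva equation v² = GM(2/r − 1/a) with a = (rₚ + rₐ)/2 = (4.821e+10 + 8.535e+10)/2 = 6.678e+10 m.
vₚ = √(GM · (2/rₚ − 1/a)) = √(5.316e+12 · (2/4.821e+10 − 1/6.678e+10)) m/s ≈ 11.87 m/s = 11.87 m/s.
vₐ = √(GM · (2/rₐ − 1/a)) = √(5.316e+12 · (2/8.535e+10 − 1/6.678e+10)) m/s ≈ 6.706 m/s = 6.706 m/s.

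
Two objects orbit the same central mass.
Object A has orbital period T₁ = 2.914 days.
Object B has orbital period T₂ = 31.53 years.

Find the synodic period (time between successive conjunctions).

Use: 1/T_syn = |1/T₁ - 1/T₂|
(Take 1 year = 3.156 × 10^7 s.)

Convert to SI: T₁ = 2.914 days = 251770 s; T₂ = 31.53 years = 9.95087e+08 s.
T_syn = |T₁ · T₂ / (T₁ − T₂)|.
T_syn = |251770 · 9.95087e+08 / (251770 − 9.95087e+08)| s ≈ 2.518e+05 s = 2.915 days.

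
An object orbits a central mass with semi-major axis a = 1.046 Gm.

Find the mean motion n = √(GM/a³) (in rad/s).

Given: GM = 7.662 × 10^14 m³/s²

Convert to SI: a = 1.046 Gm = 1.046e+09 m.
n = √(GM / a³).
n = √(7.662e+14 / (1.046e+09)³) rad/s ≈ 8.182e-07 rad/s.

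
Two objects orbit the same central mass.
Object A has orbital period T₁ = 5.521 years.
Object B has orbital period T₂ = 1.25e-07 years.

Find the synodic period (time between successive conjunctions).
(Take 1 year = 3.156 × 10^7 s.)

Convert to SI: T₁ = 5.521 years = 1.74243e+08 s; T₂ = 1.25e-07 years = 3.945 s.
T_syn = |T₁ · T₂ / (T₁ − T₂)|.
T_syn = |1.74243e+08 · 3.945 / (1.74243e+08 − 3.945)| s ≈ 3.945 s = 1.25e-07 years.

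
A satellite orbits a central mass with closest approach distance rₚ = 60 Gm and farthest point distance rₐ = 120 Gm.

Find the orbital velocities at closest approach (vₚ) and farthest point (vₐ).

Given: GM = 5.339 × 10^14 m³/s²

Convert to SI: rₚ = 60 Gm = 6e+10 m; rₐ = 120 Gm = 1.2e+11 m.
Use the vis-viva equation v² = GM(2/r − 1/a) with a = (rₚ + rₐ)/2 = (6e+10 + 1.2e+11)/2 = 9e+10 m.
vₚ = √(GM · (2/rₚ − 1/a)) = √(5.339e+14 · (2/6e+10 − 1/9e+10)) m/s ≈ 108.9 m/s = 108.9 m/s.
vₐ = √(GM · (2/rₐ − 1/a)) = √(5.339e+14 · (2/1.2e+11 − 1/9e+10)) m/s ≈ 54.46 m/s = 54.46 m/s.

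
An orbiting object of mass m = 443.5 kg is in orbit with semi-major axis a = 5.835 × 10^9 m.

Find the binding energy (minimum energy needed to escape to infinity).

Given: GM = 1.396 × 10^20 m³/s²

Total orbital energy is E = −GMm/(2a); binding energy is E_bind = −E = GMm/(2a).
E_bind = 1.396e+20 · 443.5 / (2 · 5.835e+09) J ≈ 5.305e+12 J = 5.305 TJ.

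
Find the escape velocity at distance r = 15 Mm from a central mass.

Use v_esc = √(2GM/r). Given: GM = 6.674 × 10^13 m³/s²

Convert to SI: r = 15 Mm = 1.5e+07 m.
Escape velocity comes from setting total energy to zero: ½v² − GM/r = 0 ⇒ v_esc = √(2GM / r).
v_esc = √(2 · 6.674e+13 / 1.5e+07) m/s ≈ 2983 m/s = 2.983 km/s.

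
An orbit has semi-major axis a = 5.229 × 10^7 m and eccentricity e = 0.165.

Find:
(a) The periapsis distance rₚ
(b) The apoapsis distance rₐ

(a) rₚ = a(1 − e) = 5.229e+07 · (1 − 0.165) = 5.229e+07 · 0.835 ≈ 4.366e+07 m = 4.366 × 10^7 m.
(b) rₐ = a(1 + e) = 5.229e+07 · (1 + 0.165) = 5.229e+07 · 1.165 ≈ 6.092e+07 m = 6.092 × 10^7 m.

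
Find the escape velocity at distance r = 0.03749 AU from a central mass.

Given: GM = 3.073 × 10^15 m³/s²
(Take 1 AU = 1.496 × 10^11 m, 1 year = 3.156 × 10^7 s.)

Convert to SI: r = 0.03749 AU = 5.6085e+09 m.
Escape velocity comes from setting total energy to zero: ½v² − GM/r = 0 ⇒ v_esc = √(2GM / r).
v_esc = √(2 · 3.073e+15 / 5.6085e+09) m/s ≈ 1047 m/s = 0.2208 AU/year.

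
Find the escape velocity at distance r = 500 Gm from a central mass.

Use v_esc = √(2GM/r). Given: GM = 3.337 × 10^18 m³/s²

Convert to SI: r = 500 Gm = 5e+11 m.
Escape velocity comes from setting total energy to zero: ½v² − GM/r = 0 ⇒ v_esc = √(2GM / r).
v_esc = √(2 · 3.337e+18 / 5e+11) m/s ≈ 3653 m/s = 3.653 km/s.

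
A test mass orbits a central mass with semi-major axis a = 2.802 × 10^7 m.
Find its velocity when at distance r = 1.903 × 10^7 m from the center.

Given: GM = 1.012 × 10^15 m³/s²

Vis-viva: v = √(GM · (2/r − 1/a)).
2/r − 1/a = 2/1.903e+07 − 1/2.802e+07 = 6.94084e-08 m⁻¹.
v = √(1.012e+15 · 6.94084e-08) m/s ≈ 8381 m/s = 8.381 km/s.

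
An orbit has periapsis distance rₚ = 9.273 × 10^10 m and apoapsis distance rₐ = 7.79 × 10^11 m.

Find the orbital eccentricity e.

e = (rₐ − rₚ) / (rₐ + rₚ).
e = (7.79e+11 − 9.273e+10) / (7.79e+11 + 9.273e+10) = 6.8627e+11 / 8.7173e+11 ≈ 0.7873.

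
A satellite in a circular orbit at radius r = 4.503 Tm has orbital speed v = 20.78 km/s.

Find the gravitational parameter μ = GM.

Convert to SI: r = 4.503 Tm = 4.503e+12 m; v = 20.78 km/s = 20780 m/s.
For a circular orbit v² = GM/r, so GM = v² · r.
GM = (20780)² · 4.503e+12 m³/s² ≈ 1.944e+21 m³/s² = 1.944 × 10^21 m³/s².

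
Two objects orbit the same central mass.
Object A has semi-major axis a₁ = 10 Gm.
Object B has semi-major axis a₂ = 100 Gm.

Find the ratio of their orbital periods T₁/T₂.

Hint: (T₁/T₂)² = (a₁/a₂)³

Convert to SI: a₁ = 10 Gm = 1e+10 m; a₂ = 100 Gm = 1e+11 m.
From Kepler's third law, (T₁/T₂)² = (a₁/a₂)³, so T₁/T₂ = (a₁/a₂)^(3/2).
a₁/a₂ = 1e+10 / 1e+11 = 0.1.
T₁/T₂ = (0.1)^(3/2) ≈ 0.03162.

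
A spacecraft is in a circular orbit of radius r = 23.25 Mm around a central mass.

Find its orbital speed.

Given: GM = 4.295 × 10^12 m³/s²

Convert to SI: r = 23.25 Mm = 2.325e+07 m.
For a circular orbit, gravity supplies the centripetal force, so v = √(GM / r).
v = √(4.295e+12 / 2.325e+07) m/s ≈ 429.8 m/s = 429.8 m/s.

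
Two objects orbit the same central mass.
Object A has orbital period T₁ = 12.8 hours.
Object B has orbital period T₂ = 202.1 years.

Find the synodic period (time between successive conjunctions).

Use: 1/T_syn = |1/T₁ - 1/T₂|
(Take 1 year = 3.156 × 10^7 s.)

Convert to SI: T₁ = 12.8 hours = 46080 s; T₂ = 202.1 years = 6.37828e+09 s.
T_syn = |T₁ · T₂ / (T₁ − T₂)|.
T_syn = |46080 · 6.37828e+09 / (46080 − 6.37828e+09)| s ≈ 4.608e+04 s = 12.8 hours.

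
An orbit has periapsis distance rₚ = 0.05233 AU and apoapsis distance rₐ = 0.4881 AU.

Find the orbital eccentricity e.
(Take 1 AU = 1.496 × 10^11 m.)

Convert to SI: rₚ = 0.05233 AU = 7.82857e+09 m; rₐ = 0.4881 AU = 7.30198e+10 m.
e = (rₐ − rₚ) / (rₐ + rₚ).
e = (7.30198e+10 − 7.82857e+09) / (7.30198e+10 + 7.82857e+09) = 6.51912e+10 / 8.08483e+10 ≈ 0.8063.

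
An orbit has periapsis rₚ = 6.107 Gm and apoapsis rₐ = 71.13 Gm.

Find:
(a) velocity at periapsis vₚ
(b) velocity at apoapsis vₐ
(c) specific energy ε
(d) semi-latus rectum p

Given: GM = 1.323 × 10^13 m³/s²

Convert to SI: rₚ = 6.107 Gm = 6.107e+09 m; rₐ = 71.13 Gm = 7.113e+10 m.
(a) With a = (rₚ + rₐ)/2 = 3.86185e+10 m, vₚ = √(GM (2/rₚ − 1/a)) = √(1.323e+13 · (2/6.107e+09 − 1/3.86185e+10)) m/s ≈ 63.17 m/s
(b) With a = (rₚ + rₐ)/2 = 3.86185e+10 m, vₐ = √(GM (2/rₐ − 1/a)) = √(1.323e+13 · (2/7.113e+10 − 1/3.86185e+10)) m/s ≈ 5.423 m/s
(c) With a = (rₚ + rₐ)/2 = 3.86185e+10 m, ε = −GM/(2a) = −1.323e+13/(2 · 3.86185e+10) J/kg ≈ -171.3 J/kg
(d) From a = (rₚ + rₐ)/2 = 3.86185e+10 m and e = (rₐ − rₚ)/(rₐ + rₚ) = 0.841863, p = a(1 − e²) = 3.86185e+10 · (1 − (0.841863)²) ≈ 1.125e+10 m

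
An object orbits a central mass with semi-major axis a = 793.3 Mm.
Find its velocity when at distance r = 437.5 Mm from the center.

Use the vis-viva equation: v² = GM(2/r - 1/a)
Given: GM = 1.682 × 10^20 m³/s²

Convert to SI: a = 793.3 Mm = 7.933e+08 m; r = 437.5 Mm = 4.375e+08 m.
Vis-viva: v = √(GM · (2/r − 1/a)).
2/r − 1/a = 2/4.375e+08 − 1/7.933e+08 = 3.31087e-09 m⁻¹.
v = √(1.682e+20 · 3.31087e-09) m/s ≈ 7.462e+05 m/s = 746.2 km/s.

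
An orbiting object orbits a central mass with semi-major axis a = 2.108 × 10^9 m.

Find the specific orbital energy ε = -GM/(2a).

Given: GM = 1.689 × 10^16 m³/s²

ε = −GM / (2a).
ε = −1.689e+16 / (2 · 2.108e+09) J/kg ≈ -4.006e+06 J/kg = -4.006 MJ/kg.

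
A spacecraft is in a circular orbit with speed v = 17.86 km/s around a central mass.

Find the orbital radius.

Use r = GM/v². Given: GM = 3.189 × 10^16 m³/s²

Convert to SI: v = 17.86 km/s = 17860 m/s.
For a circular orbit, v² = GM / r, so r = GM / v².
r = 3.189e+16 / (17860)² m ≈ 9.998e+07 m = 99.98 Mm.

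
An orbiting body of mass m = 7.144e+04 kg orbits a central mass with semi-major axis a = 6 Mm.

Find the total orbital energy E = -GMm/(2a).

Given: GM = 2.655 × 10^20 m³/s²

Convert to SI: a = 6 Mm = 6e+06 m.
E = −GMm / (2a).
E = −2.655e+20 · 7.144e+04 / (2 · 6e+06) J ≈ -1.581e+18 J = -1.581 EJ.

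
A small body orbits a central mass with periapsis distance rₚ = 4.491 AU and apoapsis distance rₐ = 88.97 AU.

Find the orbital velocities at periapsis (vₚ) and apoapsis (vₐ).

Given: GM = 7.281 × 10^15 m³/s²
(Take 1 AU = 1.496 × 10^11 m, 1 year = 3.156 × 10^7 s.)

Convert to SI: rₚ = 4.491 AU = 6.71854e+11 m; rₐ = 88.97 AU = 1.33099e+13 m.
Use the vis-viva equation v² = GM(2/r − 1/a) with a = (rₚ + rₐ)/2 = (6.71854e+11 + 1.33099e+13)/2 = 6.99088e+12 m.
vₚ = √(GM · (2/rₚ − 1/a)) = √(7.281e+15 · (2/6.71854e+11 − 1/6.99088e+12)) m/s ≈ 143.6 m/s = 0.0303 AU/year.
vₐ = √(GM · (2/rₐ − 1/a)) = √(7.281e+15 · (2/1.33099e+13 − 1/6.99088e+12)) m/s ≈ 7.251 m/s = 0.00153 AU/year.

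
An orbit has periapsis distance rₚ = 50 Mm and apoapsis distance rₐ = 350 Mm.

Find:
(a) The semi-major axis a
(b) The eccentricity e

Convert to SI: rₚ = 50 Mm = 5e+07 m; rₐ = 350 Mm = 3.5e+08 m.
(a) a = (rₚ + rₐ) / 2 = (5e+07 + 3.5e+08) / 2 ≈ 2e+08 m = 200 Mm.
(b) e = (rₐ − rₚ) / (rₐ + rₚ) = (3.5e+08 − 5e+07) / (3.5e+08 + 5e+07) ≈ 0.75.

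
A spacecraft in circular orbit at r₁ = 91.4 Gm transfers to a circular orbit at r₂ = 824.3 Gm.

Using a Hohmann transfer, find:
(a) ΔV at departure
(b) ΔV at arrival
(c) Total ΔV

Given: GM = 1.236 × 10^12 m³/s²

Convert to SI: r₁ = 91.4 Gm = 9.14e+10 m; r₂ = 824.3 Gm = 8.243e+11 m.
Transfer semi-major axis: a_t = (r₁ + r₂)/2 = (9.14e+10 + 8.243e+11)/2 = 4.5785e+11 m.
Circular speeds: v₁ = √(GM/r₁) = 3.67736 m/s, v₂ = √(GM/r₂) = 1.22452 m/s.
Transfer speeds (vis-viva v² = GM(2/r − 1/a_t)): v₁ᵗ = 4.9342 m/s, v₂ᵗ = 0.547114 m/s.
(a) ΔV₁ = |v₁ᵗ − v₁| ≈ 1.257 m/s = 1.257 m/s.
(b) ΔV₂ = |v₂ − v₂ᵗ| ≈ 0.6774 m/s = 0.6774 m/s.
(c) ΔV_total = ΔV₁ + ΔV₂ ≈ 1.934 m/s = 1.934 m/s.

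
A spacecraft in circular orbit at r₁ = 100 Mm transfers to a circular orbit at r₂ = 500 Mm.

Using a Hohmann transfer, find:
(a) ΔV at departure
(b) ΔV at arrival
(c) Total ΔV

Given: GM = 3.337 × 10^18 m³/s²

Convert to SI: r₁ = 100 Mm = 1e+08 m; r₂ = 500 Mm = 5e+08 m.
Transfer semi-major axis: a_t = (r₁ + r₂)/2 = (1e+08 + 5e+08)/2 = 3e+08 m.
Circular speeds: v₁ = √(GM/r₁) = 182675 m/s, v₂ = √(GM/r₂) = 81694.6 m/s.
Transfer speeds (vis-viva v² = GM(2/r − 1/a_t)): v₁ᵗ = 235832 m/s, v₂ᵗ = 47166.4 m/s.
(a) ΔV₁ = |v₁ᵗ − v₁| ≈ 5.316e+04 m/s = 53.16 km/s.
(b) ΔV₂ = |v₂ − v₂ᵗ| ≈ 3.453e+04 m/s = 34.53 km/s.
(c) ΔV_total = ΔV₁ + ΔV₂ ≈ 8.769e+04 m/s = 87.69 km/s.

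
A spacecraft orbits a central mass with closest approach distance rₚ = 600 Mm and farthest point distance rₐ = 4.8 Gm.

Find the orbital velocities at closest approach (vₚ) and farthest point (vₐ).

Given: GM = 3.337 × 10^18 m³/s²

Convert to SI: rₚ = 600 Mm = 6e+08 m; rₐ = 4.8 Gm = 4.8e+09 m.
Use the vis-viva equation v² = GM(2/r − 1/a) with a = (rₚ + rₐ)/2 = (6e+08 + 4.8e+09)/2 = 2.7e+09 m.
vₚ = √(GM · (2/rₚ − 1/a)) = √(3.337e+18 · (2/6e+08 − 1/2.7e+09)) m/s ≈ 9.944e+04 m/s = 99.44 km/s.
vₐ = √(GM · (2/rₐ − 1/a)) = √(3.337e+18 · (2/4.8e+09 − 1/2.7e+09)) m/s ≈ 1.243e+04 m/s = 12.43 km/s.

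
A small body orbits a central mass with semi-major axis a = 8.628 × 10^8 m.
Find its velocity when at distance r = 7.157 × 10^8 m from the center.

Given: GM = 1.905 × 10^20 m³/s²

Vis-viva: v = √(GM · (2/r − 1/a)).
2/r − 1/a = 2/7.157e+08 − 1/8.628e+08 = 1.63545e-09 m⁻¹.
v = √(1.905e+20 · 1.63545e-09) m/s ≈ 5.582e+05 m/s = 558.2 km/s.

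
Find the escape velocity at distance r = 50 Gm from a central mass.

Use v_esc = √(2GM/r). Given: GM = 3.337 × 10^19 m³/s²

Convert to SI: r = 50 Gm = 5e+10 m.
Escape velocity comes from setting total energy to zero: ½v² − GM/r = 0 ⇒ v_esc = √(2GM / r).
v_esc = √(2 · 3.337e+19 / 5e+10) m/s ≈ 3.653e+04 m/s = 36.53 km/s.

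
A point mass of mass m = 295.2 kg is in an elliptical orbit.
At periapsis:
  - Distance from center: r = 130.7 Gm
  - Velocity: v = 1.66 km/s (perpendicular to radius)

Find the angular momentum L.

Convert to SI: r = 130.7 Gm = 1.307e+11 m; v = 1.66 km/s = 1660 m/s.
Since v is perpendicular to r, L = m · v · r.
L = 295.2 · 1660 · 1.307e+11 kg·m²/s ≈ 6.405e+16 kg·m²/s.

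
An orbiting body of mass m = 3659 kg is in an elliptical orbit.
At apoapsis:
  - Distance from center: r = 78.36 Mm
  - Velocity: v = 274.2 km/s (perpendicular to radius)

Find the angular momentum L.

Convert to SI: r = 78.36 Mm = 7.836e+07 m; v = 274.2 km/s = 274200 m/s.
Since v is perpendicular to r, L = m · v · r.
L = 3659 · 274200 · 7.836e+07 kg·m²/s ≈ 7.862e+16 kg·m²/s.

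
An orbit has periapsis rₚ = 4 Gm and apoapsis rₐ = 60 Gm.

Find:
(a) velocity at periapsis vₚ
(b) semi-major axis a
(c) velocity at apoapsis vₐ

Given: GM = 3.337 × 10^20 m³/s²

Convert to SI: rₚ = 4 Gm = 4e+09 m; rₐ = 60 Gm = 6e+10 m.
(a) With a = (rₚ + rₐ)/2 = 3.2e+10 m, vₚ = √(GM (2/rₚ − 1/a)) = √(3.337e+20 · (2/4e+09 − 1/3.2e+10)) m/s ≈ 3.955e+05 m/s
(b) a = (rₚ + rₐ)/2 = (4e+09 + 6e+10)/2 ≈ 3.2e+10 m
(c) With a = (rₚ + rₐ)/2 = 3.2e+10 m, vₐ = √(GM (2/rₐ − 1/a)) = √(3.337e+20 · (2/6e+10 − 1/3.2e+10)) m/s ≈ 2.637e+04 m/s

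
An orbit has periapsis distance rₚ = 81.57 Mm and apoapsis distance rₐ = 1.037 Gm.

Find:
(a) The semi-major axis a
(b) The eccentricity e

Convert to SI: rₚ = 81.57 Mm = 8.157e+07 m; rₐ = 1.037 Gm = 1.037e+09 m.
(a) a = (rₚ + rₐ) / 2 = (8.157e+07 + 1.037e+09) / 2 ≈ 5.593e+08 m = 559.3 Mm.
(b) e = (rₐ − rₚ) / (rₐ + rₚ) = (1.037e+09 − 8.157e+07) / (1.037e+09 + 8.157e+07) ≈ 0.8542.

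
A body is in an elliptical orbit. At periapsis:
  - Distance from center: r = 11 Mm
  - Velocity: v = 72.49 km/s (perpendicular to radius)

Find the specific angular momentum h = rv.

Convert to SI: r = 11 Mm = 1.1e+07 m; v = 72.49 km/s = 72490 m/s.
With v perpendicular to r, h = r · v.
h = 1.1e+07 · 72490 m²/s ≈ 7.974e+11 m²/s.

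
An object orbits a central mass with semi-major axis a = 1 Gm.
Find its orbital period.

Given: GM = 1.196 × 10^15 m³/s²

Convert to SI: a = 1 Gm = 1e+09 m.
Kepler's third law: T = 2π √(a³ / GM).
Substituting a = 1e+09 m and GM = 1.196e+15 m³/s²:
T = 2π √((1e+09)³ / 1.196e+15) s
T ≈ 5.745e+06 s = 66.5 days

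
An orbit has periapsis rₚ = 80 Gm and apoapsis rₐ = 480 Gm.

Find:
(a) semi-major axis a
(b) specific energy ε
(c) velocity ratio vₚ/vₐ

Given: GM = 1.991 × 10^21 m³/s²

Convert to SI: rₚ = 80 Gm = 8e+10 m; rₐ = 480 Gm = 4.8e+11 m.
(a) a = (rₚ + rₐ)/2 = (8e+10 + 4.8e+11)/2 ≈ 2.8e+11 m
(b) With a = (rₚ + rₐ)/2 = 2.8e+11 m, ε = −GM/(2a) = −1.991e+21/(2 · 2.8e+11) J/kg ≈ -3.555e+09 J/kg
(c) Conservation of angular momentum (rₚvₚ = rₐvₐ) gives vₚ/vₐ = rₐ/rₚ = 4.8e+11/8e+10 ≈ 6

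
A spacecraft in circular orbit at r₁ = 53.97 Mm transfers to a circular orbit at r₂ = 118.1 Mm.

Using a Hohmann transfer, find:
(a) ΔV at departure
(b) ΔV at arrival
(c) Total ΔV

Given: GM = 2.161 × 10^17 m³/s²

Convert to SI: r₁ = 53.97 Mm = 5.397e+07 m; r₂ = 118.1 Mm = 1.181e+08 m.
Transfer semi-major axis: a_t = (r₁ + r₂)/2 = (5.397e+07 + 1.181e+08)/2 = 8.6035e+07 m.
Circular speeds: v₁ = √(GM/r₁) = 63277.8 m/s, v₂ = √(GM/r₂) = 42776.2 m/s.
Transfer speeds (vis-viva v² = GM(2/r − 1/a_t)): v₁ᵗ = 74137.6 m/s, v₂ᵗ = 33879.8 m/s.
(a) ΔV₁ = |v₁ᵗ − v₁| ≈ 1.086e+04 m/s = 10.86 km/s.
(b) ΔV₂ = |v₂ − v₂ᵗ| ≈ 8896 m/s = 8.896 km/s.
(c) ΔV_total = ΔV₁ + ΔV₂ ≈ 1.976e+04 m/s = 19.76 km/s.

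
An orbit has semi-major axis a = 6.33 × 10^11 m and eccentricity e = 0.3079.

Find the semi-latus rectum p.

p = a (1 − e²).
p = 6.33e+11 · (1 − (0.3079)²) = 6.33e+11 · 0.905198 ≈ 5.73e+11 m = 5.73 × 10^11 m.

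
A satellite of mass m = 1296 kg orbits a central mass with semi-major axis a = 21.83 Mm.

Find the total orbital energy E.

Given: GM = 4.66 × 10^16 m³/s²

Convert to SI: a = 21.83 Mm = 2.183e+07 m.
E = −GMm / (2a).
E = −4.66e+16 · 1296 / (2 · 2.183e+07) J ≈ -1.383e+12 J = -1.383 TJ.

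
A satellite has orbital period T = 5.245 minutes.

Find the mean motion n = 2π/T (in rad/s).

Convert to SI: T = 5.245 minutes = 314.7 s.
n = 2π / T.
n = 2π / 314.7 s ≈ 0.01997 rad/s.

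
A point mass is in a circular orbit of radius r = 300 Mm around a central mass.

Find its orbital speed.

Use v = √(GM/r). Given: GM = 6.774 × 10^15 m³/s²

Convert to SI: r = 300 Mm = 3e+08 m.
For a circular orbit, gravity supplies the centripetal force, so v = √(GM / r).
v = √(6.774e+15 / 3e+08) m/s ≈ 4752 m/s = 4.752 km/s.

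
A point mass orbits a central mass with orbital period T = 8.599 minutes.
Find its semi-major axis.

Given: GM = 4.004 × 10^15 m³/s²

Convert to SI: T = 8.599 minutes = 515.94 s.
Invert Kepler's third law: a = (GM · T² / (4π²))^(1/3).
Substituting T = 515.94 s and GM = 4.004e+15 m³/s²:
a = (4.004e+15 · (515.94)² / (4π²))^(1/3) m
a ≈ 3e+06 m = 3 Mm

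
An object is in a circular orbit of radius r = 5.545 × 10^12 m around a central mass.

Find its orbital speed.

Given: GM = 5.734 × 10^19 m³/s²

For a circular orbit, gravity supplies the centripetal force, so v = √(GM / r).
v = √(5.734e+19 / 5.545e+12) m/s ≈ 3216 m/s = 3.216 km/s.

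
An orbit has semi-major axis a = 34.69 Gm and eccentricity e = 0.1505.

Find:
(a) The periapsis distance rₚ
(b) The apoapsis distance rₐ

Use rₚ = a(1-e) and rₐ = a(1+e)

Convert to SI: a = 34.69 Gm = 3.469e+10 m.
(a) rₚ = a(1 − e) = 3.469e+10 · (1 − 0.1505) = 3.469e+10 · 0.8495 ≈ 2.947e+10 m = 29.47 Gm.
(b) rₐ = a(1 + e) = 3.469e+10 · (1 + 0.1505) = 3.469e+10 · 1.1505 ≈ 3.991e+10 m = 39.91 Gm.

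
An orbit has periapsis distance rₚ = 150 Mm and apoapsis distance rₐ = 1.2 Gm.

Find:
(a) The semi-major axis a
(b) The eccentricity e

Convert to SI: rₚ = 150 Mm = 1.5e+08 m; rₐ = 1.2 Gm = 1.2e+09 m.
(a) a = (rₚ + rₐ) / 2 = (1.5e+08 + 1.2e+09) / 2 ≈ 6.75e+08 m = 675 Mm.
(b) e = (rₐ − rₚ) / (rₐ + rₚ) = (1.2e+09 − 1.5e+08) / (1.2e+09 + 1.5e+08) ≈ 0.7778.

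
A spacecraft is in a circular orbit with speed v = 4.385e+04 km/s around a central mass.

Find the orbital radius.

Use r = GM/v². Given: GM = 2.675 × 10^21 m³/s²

Convert to SI: v = 4.385e+04 km/s = 4.385e+07 m/s.
For a circular orbit, v² = GM / r, so r = GM / v².
r = 2.675e+21 / (4.385e+07)² m ≈ 1.391e+06 m = 1.391 × 10^6 m.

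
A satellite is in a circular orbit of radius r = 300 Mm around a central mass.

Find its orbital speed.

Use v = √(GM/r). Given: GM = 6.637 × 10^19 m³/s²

Convert to SI: r = 300 Mm = 3e+08 m.
For a circular orbit, gravity supplies the centripetal force, so v = √(GM / r).
v = √(6.637e+19 / 3e+08) m/s ≈ 4.704e+05 m/s = 470.4 km/s.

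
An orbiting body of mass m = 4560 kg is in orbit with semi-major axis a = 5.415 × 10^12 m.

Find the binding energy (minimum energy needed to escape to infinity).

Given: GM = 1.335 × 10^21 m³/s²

Total orbital energy is E = −GMm/(2a); binding energy is E_bind = −E = GMm/(2a).
E_bind = 1.335e+21 · 4560 / (2 · 5.415e+12) J ≈ 5.621e+11 J = 562.1 GJ.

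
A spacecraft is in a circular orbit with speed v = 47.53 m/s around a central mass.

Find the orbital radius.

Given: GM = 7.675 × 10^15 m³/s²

For a circular orbit, v² = GM / r, so r = GM / v².
r = 7.675e+15 / (47.53)² m ≈ 3.397e+12 m = 3.397 Tm.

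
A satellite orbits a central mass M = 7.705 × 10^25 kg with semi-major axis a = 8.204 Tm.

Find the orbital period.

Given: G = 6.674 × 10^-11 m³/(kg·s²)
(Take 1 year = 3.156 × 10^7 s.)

Convert to SI: a = 8.204 Tm = 8.204e+12 m.
GM = G · M = 6.674e-11 · 7.705e+25 = 5.14232e+15 m³/s².
Kepler's third law: T = 2π √(a³ / GM).
Substituting a = 8.204e+12 m and GM = 5.14232e+15 m³/s²:
T = 2π √((8.204e+12)³ / 5.14232e+15) s
T ≈ 2.059e+12 s = 6.524e+04 years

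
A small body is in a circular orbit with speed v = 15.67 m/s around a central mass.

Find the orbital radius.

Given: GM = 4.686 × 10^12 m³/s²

For a circular orbit, v² = GM / r, so r = GM / v².
r = 4.686e+12 / (15.67)² m ≈ 1.908e+10 m = 1.908 × 10^10 m.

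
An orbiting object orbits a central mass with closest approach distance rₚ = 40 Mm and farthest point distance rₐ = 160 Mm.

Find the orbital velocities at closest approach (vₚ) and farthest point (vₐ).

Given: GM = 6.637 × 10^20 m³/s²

Convert to SI: rₚ = 40 Mm = 4e+07 m; rₐ = 160 Mm = 1.6e+08 m.
Use the vis-viva equation v² = GM(2/r − 1/a) with a = (rₚ + rₐ)/2 = (4e+07 + 1.6e+08)/2 = 1e+08 m.
vₚ = √(GM · (2/rₚ − 1/a)) = √(6.637e+20 · (2/4e+07 − 1/1e+08)) m/s ≈ 5.152e+06 m/s = 5152 km/s.
vₐ = √(GM · (2/rₐ − 1/a)) = √(6.637e+20 · (2/1.6e+08 − 1/1e+08)) m/s ≈ 1.288e+06 m/s = 1288 km/s.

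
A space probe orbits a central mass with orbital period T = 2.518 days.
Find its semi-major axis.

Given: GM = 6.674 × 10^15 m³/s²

Convert to SI: T = 2.518 days = 217555 s.
Invert Kepler's third law: a = (GM · T² / (4π²))^(1/3).
Substituting T = 217555 s and GM = 6.674e+15 m³/s²:
a = (6.674e+15 · (217555)² / (4π²))^(1/3) m
a ≈ 2e+08 m = 200 Mm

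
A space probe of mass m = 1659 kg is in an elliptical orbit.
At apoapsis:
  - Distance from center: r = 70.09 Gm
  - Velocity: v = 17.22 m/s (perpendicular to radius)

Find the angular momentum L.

Convert to SI: r = 70.09 Gm = 7.009e+10 m.
Since v is perpendicular to r, L = m · v · r.
L = 1659 · 17.22 · 7.009e+10 kg·m²/s ≈ 2.002e+15 kg·m²/s.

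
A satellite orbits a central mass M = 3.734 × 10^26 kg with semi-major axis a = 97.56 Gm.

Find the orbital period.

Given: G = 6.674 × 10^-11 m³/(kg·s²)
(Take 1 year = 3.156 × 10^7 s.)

Convert to SI: a = 97.56 Gm = 9.756e+10 m.
GM = G · M = 6.674e-11 · 3.734e+26 = 2.49207e+16 m³/s².
Kepler's third law: T = 2π √(a³ / GM).
Substituting a = 9.756e+10 m and GM = 2.49207e+16 m³/s²:
T = 2π √((9.756e+10)³ / 2.49207e+16) s
T ≈ 1.213e+09 s = 38.43 years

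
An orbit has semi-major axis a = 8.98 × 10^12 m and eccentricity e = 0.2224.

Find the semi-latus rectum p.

p = a (1 − e²).
p = 8.98e+12 · (1 − (0.2224)²) = 8.98e+12 · 0.950538 ≈ 8.536e+12 m = 8.536 × 10^12 m.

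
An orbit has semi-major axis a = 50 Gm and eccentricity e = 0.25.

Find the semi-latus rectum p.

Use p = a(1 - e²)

Convert to SI: a = 50 Gm = 5e+10 m.
p = a (1 − e²).
p = 5e+10 · (1 − (0.25)²) = 5e+10 · 0.9375 ≈ 4.688e+10 m = 46.88 Gm.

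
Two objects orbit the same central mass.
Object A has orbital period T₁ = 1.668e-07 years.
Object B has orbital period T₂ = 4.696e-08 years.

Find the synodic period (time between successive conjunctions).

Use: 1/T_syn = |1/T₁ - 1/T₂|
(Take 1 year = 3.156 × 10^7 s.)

Convert to SI: T₁ = 1.668e-07 years = 5.26421 s; T₂ = 4.696e-08 years = 1.48206 s.
T_syn = |T₁ · T₂ / (T₁ − T₂)|.
T_syn = |5.26421 · 1.48206 / (5.26421 − 1.48206)| s ≈ 2.063 s = 6.536e-08 years.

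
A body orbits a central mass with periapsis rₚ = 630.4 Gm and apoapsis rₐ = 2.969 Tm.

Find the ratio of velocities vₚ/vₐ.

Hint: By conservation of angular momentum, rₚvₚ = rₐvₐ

Convert to SI: rₚ = 630.4 Gm = 6.304e+11 m; rₐ = 2.969 Tm = 2.969e+12 m.
Conservation of angular momentum gives rₚvₚ = rₐvₐ, so vₚ/vₐ = rₐ/rₚ.
vₚ/vₐ = 2.969e+12 / 6.304e+11 ≈ 4.71.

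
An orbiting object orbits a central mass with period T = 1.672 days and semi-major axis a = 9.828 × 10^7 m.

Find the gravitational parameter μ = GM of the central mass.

Convert to SI: T = 1.672 days = 144461 s.
GM = 4π² · a³ / T².
GM = 4π² · (9.828e+07)³ / (144461)² m³/s² ≈ 1.796e+15 m³/s² = 1.796 × 10^15 m³/s².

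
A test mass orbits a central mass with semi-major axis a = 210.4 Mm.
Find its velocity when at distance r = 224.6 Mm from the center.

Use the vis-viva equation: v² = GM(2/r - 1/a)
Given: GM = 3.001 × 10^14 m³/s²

Convert to SI: a = 210.4 Mm = 2.104e+08 m; r = 224.6 Mm = 2.246e+08 m.
Vis-viva: v = √(GM · (2/r − 1/a)).
2/r − 1/a = 2/2.246e+08 − 1/2.104e+08 = 4.15187e-09 m⁻¹.
v = √(3.001e+14 · 4.15187e-09) m/s ≈ 1116 m/s = 1.116 km/s.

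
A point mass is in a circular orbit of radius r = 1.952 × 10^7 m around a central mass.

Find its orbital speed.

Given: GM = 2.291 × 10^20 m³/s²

For a circular orbit, gravity supplies the centripetal force, so v = √(GM / r).
v = √(2.291e+20 / 1.952e+07) m/s ≈ 3.426e+06 m/s = 3426 km/s.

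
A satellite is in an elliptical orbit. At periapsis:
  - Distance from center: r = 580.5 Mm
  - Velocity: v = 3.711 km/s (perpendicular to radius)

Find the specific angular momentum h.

Convert to SI: r = 580.5 Mm = 5.805e+08 m; v = 3.711 km/s = 3711 m/s.
With v perpendicular to r, h = r · v.
h = 5.805e+08 · 3711 m²/s ≈ 2.154e+12 m²/s.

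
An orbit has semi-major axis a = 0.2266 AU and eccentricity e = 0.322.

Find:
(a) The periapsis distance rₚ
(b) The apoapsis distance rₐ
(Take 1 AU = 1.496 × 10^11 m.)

Convert to SI: a = 0.2266 AU = 3.38994e+10 m.
(a) rₚ = a(1 − e) = 3.38994e+10 · (1 − 0.322) = 3.38994e+10 · 0.678 ≈ 2.298e+10 m = 0.1536 AU.
(b) rₐ = a(1 + e) = 3.38994e+10 · (1 + 0.322) = 3.38994e+10 · 1.322 ≈ 4.481e+10 m = 0.2996 AU.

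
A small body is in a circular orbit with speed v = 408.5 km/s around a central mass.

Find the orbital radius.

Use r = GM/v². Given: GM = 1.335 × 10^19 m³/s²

Convert to SI: v = 408.5 km/s = 408500 m/s.
For a circular orbit, v² = GM / r, so r = GM / v².
r = 1.335e+19 / (408500)² m ≈ 8e+07 m = 80 Mm.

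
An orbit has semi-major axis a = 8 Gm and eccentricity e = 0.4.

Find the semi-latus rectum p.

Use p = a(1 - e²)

Convert to SI: a = 8 Gm = 8e+09 m.
p = a (1 − e²).
p = 8e+09 · (1 − (0.4)²) = 8e+09 · 0.84 ≈ 6.72e+09 m = 6.72 Gm.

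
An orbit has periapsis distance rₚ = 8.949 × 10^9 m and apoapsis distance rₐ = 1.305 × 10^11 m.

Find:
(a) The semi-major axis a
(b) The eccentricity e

(a) a = (rₚ + rₐ) / 2 = (8.949e+09 + 1.305e+11) / 2 ≈ 6.972e+10 m = 6.972 × 10^10 m.
(b) e = (rₐ − rₚ) / (rₐ + rₚ) = (1.305e+11 − 8.949e+09) / (1.305e+11 + 8.949e+09) ≈ 0.8717.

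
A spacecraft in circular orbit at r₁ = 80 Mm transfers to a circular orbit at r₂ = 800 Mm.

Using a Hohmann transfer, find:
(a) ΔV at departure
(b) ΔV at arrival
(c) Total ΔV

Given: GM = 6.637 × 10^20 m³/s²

Convert to SI: r₁ = 80 Mm = 8e+07 m; r₂ = 800 Mm = 8e+08 m.
Transfer semi-major axis: a_t = (r₁ + r₂)/2 = (8e+07 + 8e+08)/2 = 4.4e+08 m.
Circular speeds: v₁ = √(GM/r₁) = 2.88032e+06 m/s, v₂ = √(GM/r₂) = 910838 m/s.
Transfer speeds (vis-viva v² = GM(2/r − 1/a_t)): v₁ᵗ = 3.88382e+06 m/s, v₂ᵗ = 388382 m/s.
(a) ΔV₁ = |v₁ᵗ − v₁| ≈ 1.004e+06 m/s = 1004 km/s.
(b) ΔV₂ = |v₂ − v₂ᵗ| ≈ 5.225e+05 m/s = 522.5 km/s.
(c) ΔV_total = ΔV₁ + ΔV₂ ≈ 1.526e+06 m/s = 1526 km/s.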